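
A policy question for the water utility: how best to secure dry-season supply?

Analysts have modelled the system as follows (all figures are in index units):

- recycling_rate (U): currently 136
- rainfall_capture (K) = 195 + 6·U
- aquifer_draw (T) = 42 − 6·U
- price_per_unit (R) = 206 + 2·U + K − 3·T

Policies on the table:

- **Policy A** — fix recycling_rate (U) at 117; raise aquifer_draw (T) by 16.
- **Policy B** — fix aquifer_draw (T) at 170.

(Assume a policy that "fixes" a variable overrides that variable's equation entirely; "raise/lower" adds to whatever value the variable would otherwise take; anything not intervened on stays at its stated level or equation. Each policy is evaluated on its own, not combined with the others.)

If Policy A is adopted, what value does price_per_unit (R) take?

3269

Policy A (U := 117, T + 16):
  U = 117
  K = 195 + 6·117 = 897
  T = 42 − 6·117 (+16 from intervention) = -644
  R = 206 + 2·117 + 897 − 3·(-644) = 3269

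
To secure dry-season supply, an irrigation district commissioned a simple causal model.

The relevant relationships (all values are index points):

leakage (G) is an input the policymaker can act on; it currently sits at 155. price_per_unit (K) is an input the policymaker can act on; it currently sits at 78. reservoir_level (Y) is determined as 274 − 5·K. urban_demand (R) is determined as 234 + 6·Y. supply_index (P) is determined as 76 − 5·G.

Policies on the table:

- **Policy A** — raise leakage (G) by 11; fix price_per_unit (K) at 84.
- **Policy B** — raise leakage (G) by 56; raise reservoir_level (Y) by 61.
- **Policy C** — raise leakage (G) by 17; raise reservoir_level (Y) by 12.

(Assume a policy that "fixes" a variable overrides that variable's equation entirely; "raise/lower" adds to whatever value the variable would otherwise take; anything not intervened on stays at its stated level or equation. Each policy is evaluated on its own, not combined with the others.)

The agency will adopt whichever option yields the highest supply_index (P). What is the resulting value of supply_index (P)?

Policy A (G + 11, K := 84):
  G = 155 + 11 = 166
  P = 76 − 5·166 = -754
Policy B (G + 56, Y + 61):
  G = 155 + 56 = 211
  P = 76 − 5·211 = -979
Policy C (G + 17, Y + 12):
  G = 155 + 17 = 172
  P = 76 − 5·172 = -784
Comparing — Policy A: P=-754, Policy B: P=-979, Policy C: P=-784. Highest is -754 (Policy A).

-754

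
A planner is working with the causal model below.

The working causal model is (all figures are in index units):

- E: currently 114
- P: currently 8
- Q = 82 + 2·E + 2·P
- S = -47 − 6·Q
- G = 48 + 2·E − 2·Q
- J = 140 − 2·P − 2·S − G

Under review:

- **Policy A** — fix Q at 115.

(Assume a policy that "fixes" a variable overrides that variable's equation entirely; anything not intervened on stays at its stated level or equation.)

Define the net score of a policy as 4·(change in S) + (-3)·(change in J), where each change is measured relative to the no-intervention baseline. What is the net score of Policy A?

13926

Baseline:
  E = 114
  P = 8
  Q = 82 + 2·114 + 2·8 = 326
  S = -47 − 6·326 = -2003
  G = 48 + 2·114 − 2·326 = -376
  J = 140 − 2·8 − 2·(-2003) − (-376) = 4506
Policy A (Q := 115):
  E = 114
  P = 8
  Q = 115
  S = -47 − 6·115 = -737
  G = 48 + 2·114 − 2·115 = 46
  J = 140 − 2·8 − 2·(-737) − 46 = 1552
ΔS = -737 − (-2003) = 1266; ΔJ = 1552 − 4506 = -2954
Score = 4·1266 + (-3)·(-2954) = 13926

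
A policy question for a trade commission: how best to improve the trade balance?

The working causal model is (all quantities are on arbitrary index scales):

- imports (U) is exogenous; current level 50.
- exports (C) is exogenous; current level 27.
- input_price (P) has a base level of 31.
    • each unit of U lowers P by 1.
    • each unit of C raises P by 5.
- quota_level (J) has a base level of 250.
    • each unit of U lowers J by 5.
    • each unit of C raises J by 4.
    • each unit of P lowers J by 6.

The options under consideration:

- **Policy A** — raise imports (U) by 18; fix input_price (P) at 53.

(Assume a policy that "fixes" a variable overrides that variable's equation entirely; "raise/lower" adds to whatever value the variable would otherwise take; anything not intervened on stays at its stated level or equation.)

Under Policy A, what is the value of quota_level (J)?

Policy A (U + 18, P := 53):
  U = 50 + 18 = 68
  C = 27
  P = 53
  J = 250 − 5·68 + 4·27 − 6·53 = -300

-300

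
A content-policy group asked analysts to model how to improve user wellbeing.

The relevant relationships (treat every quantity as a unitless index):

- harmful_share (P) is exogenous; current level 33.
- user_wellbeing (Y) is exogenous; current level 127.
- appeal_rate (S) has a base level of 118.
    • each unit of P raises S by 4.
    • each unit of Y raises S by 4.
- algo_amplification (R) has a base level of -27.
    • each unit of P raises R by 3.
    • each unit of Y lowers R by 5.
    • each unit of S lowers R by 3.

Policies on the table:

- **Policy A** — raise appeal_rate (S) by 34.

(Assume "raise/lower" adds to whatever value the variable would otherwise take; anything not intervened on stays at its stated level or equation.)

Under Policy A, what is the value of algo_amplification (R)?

Policy A (S + 34):
  P = 33
  Y = 127
  S = 118 + 4·33 + 4·127 (+34 from intervention) = 792
  R = -27 + 3·33 − 5·127 − 3·792 = -2939

-2939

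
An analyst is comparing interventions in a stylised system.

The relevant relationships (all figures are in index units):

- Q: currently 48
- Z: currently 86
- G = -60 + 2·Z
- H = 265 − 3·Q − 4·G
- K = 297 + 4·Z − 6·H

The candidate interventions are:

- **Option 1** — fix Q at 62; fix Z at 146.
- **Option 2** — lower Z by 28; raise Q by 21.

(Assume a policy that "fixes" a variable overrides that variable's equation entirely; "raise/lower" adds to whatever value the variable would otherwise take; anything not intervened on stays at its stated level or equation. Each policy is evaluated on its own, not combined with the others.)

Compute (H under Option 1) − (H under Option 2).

Option 1 (Q := 62, Z := 146):
  Q = 62
  Z = 146
  G = -60 + 2·146 = 232
  H = 265 − 3·62 − 4·232 = -849
Option 2 (Z − 28, Q + 21):
  Q = 48 + 21 = 69
  Z = 86 − 28 = 58
  G = -60 + 2·58 = 56
  H = 265 − 3·69 − 4·56 = -166
H: -849 − (-166) = -683

-683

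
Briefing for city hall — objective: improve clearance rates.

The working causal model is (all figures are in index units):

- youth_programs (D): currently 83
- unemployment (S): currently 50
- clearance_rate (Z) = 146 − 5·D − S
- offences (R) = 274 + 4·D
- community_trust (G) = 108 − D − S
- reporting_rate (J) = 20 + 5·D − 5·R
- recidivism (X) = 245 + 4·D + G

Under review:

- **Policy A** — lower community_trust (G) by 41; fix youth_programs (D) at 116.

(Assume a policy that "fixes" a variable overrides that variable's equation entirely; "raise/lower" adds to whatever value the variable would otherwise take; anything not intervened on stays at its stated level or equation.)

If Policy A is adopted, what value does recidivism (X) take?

610

Policy A (G − 41, D := 116):
  D = 116
  S = 50
  G = 108 − 116 − 50 (−41 from intervention) = -99
  X = 245 + 4·116 + (-99) = 610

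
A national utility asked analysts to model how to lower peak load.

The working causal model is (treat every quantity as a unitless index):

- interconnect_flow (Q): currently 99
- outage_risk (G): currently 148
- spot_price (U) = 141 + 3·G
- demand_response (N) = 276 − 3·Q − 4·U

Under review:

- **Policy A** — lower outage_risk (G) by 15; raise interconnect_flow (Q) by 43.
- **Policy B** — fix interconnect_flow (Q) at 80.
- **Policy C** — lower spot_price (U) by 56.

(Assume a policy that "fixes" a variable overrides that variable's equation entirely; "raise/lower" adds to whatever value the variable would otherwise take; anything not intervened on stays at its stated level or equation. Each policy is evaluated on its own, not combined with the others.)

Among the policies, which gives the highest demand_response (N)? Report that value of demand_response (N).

-2137

Policy A (G − 15, Q + 43):
  Q = 99 + 43 = 142
  G = 148 − 15 = 133
  U = 141 + 3·133 = 540
  N = 276 − 3·142 − 4·540 = -2310
Policy B (Q := 80):
  Q = 80
  G = 148
  U = 141 + 3·148 = 585
  N = 276 − 3·80 − 4·585 = -2304
Policy C (U − 56):
  Q = 99
  G = 148
  U = 141 + 3·148 (−56 from intervention) = 529
  N = 276 − 3·99 − 4·529 = -2137
Comparing — Policy A: N=-2310, Policy B: N=-2304, Policy C: N=-2137. Highest is -2137 (Policy C).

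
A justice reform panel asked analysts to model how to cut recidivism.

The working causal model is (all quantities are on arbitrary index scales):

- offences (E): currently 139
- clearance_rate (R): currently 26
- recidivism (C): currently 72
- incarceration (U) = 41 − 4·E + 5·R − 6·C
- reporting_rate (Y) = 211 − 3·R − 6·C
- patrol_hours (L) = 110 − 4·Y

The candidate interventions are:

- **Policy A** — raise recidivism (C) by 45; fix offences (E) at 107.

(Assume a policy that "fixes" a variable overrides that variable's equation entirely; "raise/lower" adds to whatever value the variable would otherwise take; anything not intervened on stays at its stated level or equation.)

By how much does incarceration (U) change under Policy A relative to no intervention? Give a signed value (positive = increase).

-142

Baseline:
  E = 139
  R = 26
  C = 72
  U = 41 − 4·139 + 5·26 − 6·72 = -817
Policy A (C + 45, E := 107):
  E = 107
  R = 26
  C = 72 + 45 = 117
  U = 41 − 4·107 + 5·26 − 6·117 = -959
Change in U: -959 − (-817) = -142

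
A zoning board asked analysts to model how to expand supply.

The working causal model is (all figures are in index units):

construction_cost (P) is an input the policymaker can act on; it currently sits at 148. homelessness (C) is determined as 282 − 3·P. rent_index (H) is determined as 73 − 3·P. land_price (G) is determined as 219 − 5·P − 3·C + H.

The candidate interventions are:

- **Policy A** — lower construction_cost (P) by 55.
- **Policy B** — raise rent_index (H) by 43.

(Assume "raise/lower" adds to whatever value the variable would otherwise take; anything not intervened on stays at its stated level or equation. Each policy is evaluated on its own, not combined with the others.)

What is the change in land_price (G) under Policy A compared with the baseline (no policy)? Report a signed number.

-55

Baseline:
  P = 148
  C = 282 − 3·148 = -162
  H = 73 − 3·148 = -371
  G = 219 − 5·148 − 3·(-162) + (-371) = -406
Policy A (P − 55):
  P = 148 − 55 = 93
  C = 282 − 3·93 = 3
  H = 73 − 3·93 = -206
  G = 219 − 5·93 − 3·3 + (-206) = -461
Change in G: -461 − (-406) = -55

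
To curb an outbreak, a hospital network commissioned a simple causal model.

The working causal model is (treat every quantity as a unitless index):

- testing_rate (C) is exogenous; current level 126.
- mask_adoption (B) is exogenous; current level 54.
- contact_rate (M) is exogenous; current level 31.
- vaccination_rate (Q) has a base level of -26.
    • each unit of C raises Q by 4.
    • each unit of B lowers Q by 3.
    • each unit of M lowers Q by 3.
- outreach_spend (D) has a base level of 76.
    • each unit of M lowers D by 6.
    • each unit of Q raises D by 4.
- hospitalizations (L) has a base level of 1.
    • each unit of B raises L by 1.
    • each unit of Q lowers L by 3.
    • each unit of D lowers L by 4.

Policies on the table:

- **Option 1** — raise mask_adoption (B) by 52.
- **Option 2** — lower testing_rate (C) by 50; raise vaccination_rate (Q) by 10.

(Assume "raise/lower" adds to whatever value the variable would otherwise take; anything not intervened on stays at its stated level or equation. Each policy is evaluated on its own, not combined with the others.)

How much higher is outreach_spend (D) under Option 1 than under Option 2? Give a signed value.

Option 1 (B + 52):
  C = 126
  B = 54 + 52 = 106
  M = 31
  Q = -26 + 4·126 − 3·106 − 3·31 = 67
  D = 76 − 6·31 + 4·67 = 158
Option 2 (C − 50, Q + 10):
  C = 126 − 50 = 76
  B = 54
  M = 31
  Q = -26 + 4·76 − 3·54 − 3·31 (+10 from intervention) = 33
  D = 76 − 6·31 + 4·33 = 22
D: 158 − 22 = 136

136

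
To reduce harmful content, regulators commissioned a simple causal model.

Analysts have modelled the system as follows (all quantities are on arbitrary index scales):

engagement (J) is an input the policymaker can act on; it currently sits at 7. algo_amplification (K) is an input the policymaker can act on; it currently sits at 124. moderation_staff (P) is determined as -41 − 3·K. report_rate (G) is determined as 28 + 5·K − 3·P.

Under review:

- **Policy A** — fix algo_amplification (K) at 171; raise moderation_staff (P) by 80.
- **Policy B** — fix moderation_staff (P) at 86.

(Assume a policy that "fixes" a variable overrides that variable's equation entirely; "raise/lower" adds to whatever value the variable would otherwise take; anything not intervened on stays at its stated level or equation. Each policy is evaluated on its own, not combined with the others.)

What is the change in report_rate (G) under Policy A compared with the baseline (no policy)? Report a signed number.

Baseline:
  K = 124
  P = -41 − 3·124 = -413
  G = 28 + 5·124 − 3·(-413) = 1887
Policy A (K := 171, P + 80):
  K = 171
  P = -41 − 3·171 (+80 from intervention) = -474
  G = 28 + 5·171 − 3·(-474) = 2305
Change in G: 2305 − 1887 = 418

418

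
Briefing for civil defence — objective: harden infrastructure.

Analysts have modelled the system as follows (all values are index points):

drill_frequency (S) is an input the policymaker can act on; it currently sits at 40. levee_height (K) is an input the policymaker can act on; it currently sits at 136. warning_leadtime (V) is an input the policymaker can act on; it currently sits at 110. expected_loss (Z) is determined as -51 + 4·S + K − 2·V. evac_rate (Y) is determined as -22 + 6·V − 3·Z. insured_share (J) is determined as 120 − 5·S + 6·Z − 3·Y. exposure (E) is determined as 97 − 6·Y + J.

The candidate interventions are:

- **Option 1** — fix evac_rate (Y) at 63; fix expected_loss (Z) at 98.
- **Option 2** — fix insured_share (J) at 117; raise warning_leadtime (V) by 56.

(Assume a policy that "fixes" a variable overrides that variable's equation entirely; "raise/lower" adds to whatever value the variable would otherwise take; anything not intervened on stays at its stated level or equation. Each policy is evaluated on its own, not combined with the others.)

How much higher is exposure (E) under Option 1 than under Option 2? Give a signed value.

7234

Option 1 (Y := 63, Z := 98):
  S = 40
  K = 136
  V = 110
  Z = 98
  Y = 63
  J = 120 − 5·40 + 6·98 − 3·63 = 319
  E = 97 − 6·63 + 319 = 38
Option 2 (J := 117, V + 56):
  S = 40
  K = 136
  V = 110 + 56 = 166
  Z = -51 + 4·40 + 136 − 2·166 = -87
  Y = -22 + 6·166 − 3·(-87) = 1235
  J = 117
  E = 97 − 6·1235 + 117 = -7196
E: 38 − (-7196) = 7234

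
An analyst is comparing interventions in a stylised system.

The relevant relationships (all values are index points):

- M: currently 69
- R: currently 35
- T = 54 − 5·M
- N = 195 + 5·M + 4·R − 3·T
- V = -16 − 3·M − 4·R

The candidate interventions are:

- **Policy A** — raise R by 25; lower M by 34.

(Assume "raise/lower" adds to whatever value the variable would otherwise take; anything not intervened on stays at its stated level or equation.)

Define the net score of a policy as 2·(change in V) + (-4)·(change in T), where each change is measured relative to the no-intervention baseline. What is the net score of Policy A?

Baseline:
  M = 69
  R = 35
  T = 54 − 5·69 = -291
  V = -16 − 3·69 − 4·35 = -363
Policy A (R + 25, M − 34):
  M = 69 − 34 = 35
  R = 35 + 25 = 60
  T = 54 − 5·35 = -121
  V = -16 − 3·35 − 4·60 = -361
ΔV = -361 − (-363) = 2; ΔT = -121 − (-291) = 170
Score = 2·2 + (-4)·170 = -676

-676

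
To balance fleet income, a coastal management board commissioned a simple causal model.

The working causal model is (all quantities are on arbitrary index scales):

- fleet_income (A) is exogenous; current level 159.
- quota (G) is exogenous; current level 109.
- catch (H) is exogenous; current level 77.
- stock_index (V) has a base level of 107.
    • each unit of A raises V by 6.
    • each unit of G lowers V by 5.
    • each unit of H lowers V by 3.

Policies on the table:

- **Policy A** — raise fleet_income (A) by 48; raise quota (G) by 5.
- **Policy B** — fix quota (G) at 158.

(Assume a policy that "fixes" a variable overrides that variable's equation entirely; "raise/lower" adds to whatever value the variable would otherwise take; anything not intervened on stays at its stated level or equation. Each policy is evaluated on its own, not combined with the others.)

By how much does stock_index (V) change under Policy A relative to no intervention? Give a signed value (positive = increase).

Baseline:
  A = 159
  G = 109
  H = 77
  V = 107 + 6·159 − 5·109 − 3·77 = 285
Policy A (A + 48, G + 5):
  A = 159 + 48 = 207
  G = 109 + 5 = 114
  H = 77
  V = 107 + 6·207 − 5·114 − 3·77 = 548
Change in V: 548 − 285 = 263

263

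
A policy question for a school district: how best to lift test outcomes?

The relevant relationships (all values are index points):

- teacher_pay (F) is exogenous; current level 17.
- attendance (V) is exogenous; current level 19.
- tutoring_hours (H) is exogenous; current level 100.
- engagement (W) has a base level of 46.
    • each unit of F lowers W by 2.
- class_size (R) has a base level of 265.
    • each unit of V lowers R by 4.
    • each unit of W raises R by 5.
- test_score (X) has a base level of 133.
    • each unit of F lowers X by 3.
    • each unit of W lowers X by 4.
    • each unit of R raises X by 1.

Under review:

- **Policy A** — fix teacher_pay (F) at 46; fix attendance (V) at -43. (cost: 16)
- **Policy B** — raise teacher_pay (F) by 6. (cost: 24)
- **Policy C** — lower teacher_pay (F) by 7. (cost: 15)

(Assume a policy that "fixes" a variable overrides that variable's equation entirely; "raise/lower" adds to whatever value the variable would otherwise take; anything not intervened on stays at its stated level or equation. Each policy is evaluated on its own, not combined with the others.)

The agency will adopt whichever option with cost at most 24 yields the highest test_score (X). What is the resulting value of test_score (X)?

Policy A (F := 46, V := -43):
  F = 46
  V = -43
  W = 46 − 2·46 = -46
  R = 265 − 4·(-43) + 5·(-46) = 207
  X = 133 − 3·46 − 4·(-46) + 207 = 386
Policy B (F + 6):
  F = 17 + 6 = 23
  V = 19
  W = 46 − 2·23 = 0
  R = 265 − 4·19 + 5·0 = 189
  X = 133 − 3·23 − 4·0 + 189 = 253
Policy C (F − 7):
  F = 17 − 7 = 10
  V = 19
  W = 46 − 2·10 = 26
  R = 265 − 4·19 + 5·26 = 319
  X = 133 − 3·10 − 4·26 + 319 = 318
Comparing — Policy A: X=386, Policy B: X=253, Policy C: X=318. Highest is 386 (Policy A).

386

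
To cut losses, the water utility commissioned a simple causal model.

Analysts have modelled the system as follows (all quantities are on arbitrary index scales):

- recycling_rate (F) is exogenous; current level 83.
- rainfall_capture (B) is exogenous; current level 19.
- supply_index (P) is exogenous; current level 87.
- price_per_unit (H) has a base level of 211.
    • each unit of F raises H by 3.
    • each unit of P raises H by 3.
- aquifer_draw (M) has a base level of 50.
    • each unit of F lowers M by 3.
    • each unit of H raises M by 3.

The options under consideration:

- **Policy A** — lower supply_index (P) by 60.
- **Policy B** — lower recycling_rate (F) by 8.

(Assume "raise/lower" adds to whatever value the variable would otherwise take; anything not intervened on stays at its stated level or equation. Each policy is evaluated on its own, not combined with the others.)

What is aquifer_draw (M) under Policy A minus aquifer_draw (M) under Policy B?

-492

Policy A (P − 60):
  F = 83
  P = 87 − 60 = 27
  H = 211 + 3·83 + 3·27 = 541
  M = 50 − 3·83 + 3·541 = 1424
Policy B (F − 8):
  F = 83 − 8 = 75
  P = 87
  H = 211 + 3·75 + 3·87 = 697
  M = 50 − 3·75 + 3·697 = 1916
M: 1424 − 1916 = -492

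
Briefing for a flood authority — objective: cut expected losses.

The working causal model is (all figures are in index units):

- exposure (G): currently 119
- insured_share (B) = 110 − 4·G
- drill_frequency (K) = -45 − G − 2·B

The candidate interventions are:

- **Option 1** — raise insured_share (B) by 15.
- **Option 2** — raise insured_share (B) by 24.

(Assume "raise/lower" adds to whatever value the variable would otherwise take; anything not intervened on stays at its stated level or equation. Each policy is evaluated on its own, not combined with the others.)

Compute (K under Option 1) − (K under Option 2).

18

Option 1 (B + 15):
  G = 119
  B = 110 − 4·119 (+15 from intervention) = -351
  K = -45 − 119 − 2·(-351) = 538
Option 2 (B + 24):
  G = 119
  B = 110 − 4·119 (+24 from intervention) = -342
  K = -45 − 119 − 2·(-342) = 520
K: 538 − 520 = 18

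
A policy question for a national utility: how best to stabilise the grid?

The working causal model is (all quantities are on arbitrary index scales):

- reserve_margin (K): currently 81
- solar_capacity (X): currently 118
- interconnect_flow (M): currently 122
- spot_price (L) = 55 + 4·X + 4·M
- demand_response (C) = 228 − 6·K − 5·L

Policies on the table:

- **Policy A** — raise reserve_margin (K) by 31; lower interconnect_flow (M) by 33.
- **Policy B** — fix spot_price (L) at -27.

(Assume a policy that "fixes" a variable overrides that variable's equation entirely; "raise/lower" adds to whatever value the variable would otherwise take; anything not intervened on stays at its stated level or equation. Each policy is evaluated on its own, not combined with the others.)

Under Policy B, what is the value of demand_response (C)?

Policy B (L := -27):
  K = 81
  X = 118
  M = 122
  L = -27
  C = 228 − 6·81 − 5·(-27) = -123

-123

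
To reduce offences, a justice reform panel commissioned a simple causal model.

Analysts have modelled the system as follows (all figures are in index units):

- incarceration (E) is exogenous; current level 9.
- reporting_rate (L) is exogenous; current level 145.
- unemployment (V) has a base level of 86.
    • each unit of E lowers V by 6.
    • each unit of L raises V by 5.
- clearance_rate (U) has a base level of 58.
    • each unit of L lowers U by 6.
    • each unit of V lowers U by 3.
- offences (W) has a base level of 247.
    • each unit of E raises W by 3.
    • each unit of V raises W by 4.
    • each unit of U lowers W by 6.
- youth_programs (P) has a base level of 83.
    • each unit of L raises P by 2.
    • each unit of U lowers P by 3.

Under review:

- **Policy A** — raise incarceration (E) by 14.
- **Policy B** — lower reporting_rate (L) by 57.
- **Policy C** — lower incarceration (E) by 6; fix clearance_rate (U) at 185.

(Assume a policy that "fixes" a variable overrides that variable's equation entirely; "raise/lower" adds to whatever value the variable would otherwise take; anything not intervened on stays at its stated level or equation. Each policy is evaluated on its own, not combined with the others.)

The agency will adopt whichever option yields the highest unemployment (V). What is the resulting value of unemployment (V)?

793

Policy A (E + 14):
  E = 9 + 14 = 23
  L = 145
  V = 86 − 6·23 + 5·145 = 673
Policy B (L − 57):
  E = 9
  L = 145 − 57 = 88
  V = 86 − 6·9 + 5·88 = 472
Policy C (E − 6, U := 185):
  E = 9 − 6 = 3
  L = 145
  V = 86 − 6·3 + 5·145 = 793
Comparing — Policy A: V=673, Policy B: V=472, Policy C: V=793. Highest is 793 (Policy C).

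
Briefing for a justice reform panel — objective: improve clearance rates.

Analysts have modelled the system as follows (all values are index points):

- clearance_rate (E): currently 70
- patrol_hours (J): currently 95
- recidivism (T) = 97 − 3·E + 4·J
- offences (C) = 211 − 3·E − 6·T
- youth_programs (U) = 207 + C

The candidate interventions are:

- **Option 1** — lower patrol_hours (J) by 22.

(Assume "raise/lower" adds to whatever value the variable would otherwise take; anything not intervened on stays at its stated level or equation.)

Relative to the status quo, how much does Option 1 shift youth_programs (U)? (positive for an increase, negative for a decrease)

528

Baseline:
  E = 70
  J = 95
  T = 97 − 3·70 + 4·95 = 267
  C = 211 − 3·70 − 6·267 = -1601
  U = 207 + (-1601) = -1394
Option 1 (J − 22):
  E = 70
  J = 95 − 22 = 73
  T = 97 − 3·70 + 4·73 = 179
  C = 211 − 3·70 − 6·179 = -1073
  U = 207 + (-1073) = -866
Change in U: -866 − (-1394) = 528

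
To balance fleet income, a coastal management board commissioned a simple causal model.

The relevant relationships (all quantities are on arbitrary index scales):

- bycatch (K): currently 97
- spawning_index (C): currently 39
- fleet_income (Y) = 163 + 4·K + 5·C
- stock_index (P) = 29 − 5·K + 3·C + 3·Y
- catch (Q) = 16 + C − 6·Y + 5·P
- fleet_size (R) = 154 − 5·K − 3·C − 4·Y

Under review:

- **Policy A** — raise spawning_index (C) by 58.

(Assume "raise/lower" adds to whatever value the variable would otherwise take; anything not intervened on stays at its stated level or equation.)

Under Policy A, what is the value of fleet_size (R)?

Policy A (C + 58):
  K = 97
  C = 39 + 58 = 97
  Y = 163 + 4·97 + 5·97 = 1036
  R = 154 − 5·97 − 3·97 − 4·1036 = -4766

-4766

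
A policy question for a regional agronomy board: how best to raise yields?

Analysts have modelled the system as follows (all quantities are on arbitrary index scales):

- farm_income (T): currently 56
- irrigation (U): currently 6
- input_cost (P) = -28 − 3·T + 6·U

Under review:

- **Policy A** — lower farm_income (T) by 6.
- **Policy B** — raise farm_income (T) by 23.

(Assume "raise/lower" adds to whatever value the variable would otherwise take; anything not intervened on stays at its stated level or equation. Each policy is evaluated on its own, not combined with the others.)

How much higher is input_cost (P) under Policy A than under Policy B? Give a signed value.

87

Policy A (T − 6):
  T = 56 − 6 = 50
  U = 6
  P = -28 − 3·50 + 6·6 = -142
Policy B (T + 23):
  T = 56 + 23 = 79
  U = 6
  P = -28 − 3·79 + 6·6 = -229
P: -142 − (-229) = 87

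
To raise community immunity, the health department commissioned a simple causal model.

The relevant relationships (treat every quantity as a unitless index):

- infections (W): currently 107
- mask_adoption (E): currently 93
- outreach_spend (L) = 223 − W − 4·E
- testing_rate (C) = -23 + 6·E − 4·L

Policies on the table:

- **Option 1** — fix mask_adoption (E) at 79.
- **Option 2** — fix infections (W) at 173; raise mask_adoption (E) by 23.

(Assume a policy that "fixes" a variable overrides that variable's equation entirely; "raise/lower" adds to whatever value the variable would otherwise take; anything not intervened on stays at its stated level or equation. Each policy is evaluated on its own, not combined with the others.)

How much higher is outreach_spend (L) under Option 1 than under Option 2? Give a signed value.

Option 1 (E := 79):
  W = 107
  E = 79
  L = 223 − 107 − 4·79 = -200
Option 2 (W := 173, E + 23):
  W = 173
  E = 93 + 23 = 116
  L = 223 − 173 − 4·116 = -414
L: -200 − (-414) = 214

214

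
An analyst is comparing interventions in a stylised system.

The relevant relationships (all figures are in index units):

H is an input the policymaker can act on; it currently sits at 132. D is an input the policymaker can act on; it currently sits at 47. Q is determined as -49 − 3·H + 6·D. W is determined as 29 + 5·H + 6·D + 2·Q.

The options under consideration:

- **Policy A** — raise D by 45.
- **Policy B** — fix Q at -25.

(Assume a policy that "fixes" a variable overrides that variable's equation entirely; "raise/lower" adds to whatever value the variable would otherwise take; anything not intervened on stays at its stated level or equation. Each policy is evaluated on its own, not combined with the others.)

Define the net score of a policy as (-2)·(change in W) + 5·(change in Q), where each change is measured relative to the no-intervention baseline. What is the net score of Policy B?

Baseline:
  H = 132
  D = 47
  Q = -49 − 3·132 + 6·47 = -163
  W = 29 + 5·132 + 6·47 + 2·(-163) = 645
Policy B (Q := -25):
  H = 132
  D = 47
  Q = -25
  W = 29 + 5·132 + 6·47 + 2·(-25) = 921
ΔW = 921 − 645 = 276; ΔQ = -25 − (-163) = 138
Score = (-2)·276 + 5·138 = 138

138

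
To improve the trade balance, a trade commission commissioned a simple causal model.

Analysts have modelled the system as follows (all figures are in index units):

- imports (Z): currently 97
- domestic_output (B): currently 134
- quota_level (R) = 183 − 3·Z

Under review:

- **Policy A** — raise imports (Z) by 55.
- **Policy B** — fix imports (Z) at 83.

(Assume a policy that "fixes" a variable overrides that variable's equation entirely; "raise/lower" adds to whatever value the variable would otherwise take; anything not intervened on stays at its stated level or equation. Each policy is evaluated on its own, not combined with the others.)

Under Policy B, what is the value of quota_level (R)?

-66

Policy B (Z := 83):
  Z = 83
  R = 183 − 3·83 = -66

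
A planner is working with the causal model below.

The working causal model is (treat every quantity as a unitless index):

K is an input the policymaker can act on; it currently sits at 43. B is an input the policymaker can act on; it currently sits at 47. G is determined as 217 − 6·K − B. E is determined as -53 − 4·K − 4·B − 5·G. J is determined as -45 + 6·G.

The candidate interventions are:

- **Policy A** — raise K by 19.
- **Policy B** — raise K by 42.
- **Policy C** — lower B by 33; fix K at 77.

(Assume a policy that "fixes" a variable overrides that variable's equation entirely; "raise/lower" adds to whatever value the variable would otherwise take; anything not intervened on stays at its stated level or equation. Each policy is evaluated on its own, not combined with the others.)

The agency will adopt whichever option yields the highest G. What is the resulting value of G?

Policy A (K + 19):
  K = 43 + 19 = 62
  B = 47
  G = 217 − 6·62 − 47 = -202
Policy B (K + 42):
  K = 43 + 42 = 85
  B = 47
  G = 217 − 6·85 − 47 = -340
Policy C (B − 33, K := 77):
  K = 77
  B = 47 − 33 = 14
  G = 217 − 6·77 − 14 = -259
Comparing — Policy A: G=-202, Policy B: G=-340, Policy C: G=-259. Highest is -202 (Policy A).

-202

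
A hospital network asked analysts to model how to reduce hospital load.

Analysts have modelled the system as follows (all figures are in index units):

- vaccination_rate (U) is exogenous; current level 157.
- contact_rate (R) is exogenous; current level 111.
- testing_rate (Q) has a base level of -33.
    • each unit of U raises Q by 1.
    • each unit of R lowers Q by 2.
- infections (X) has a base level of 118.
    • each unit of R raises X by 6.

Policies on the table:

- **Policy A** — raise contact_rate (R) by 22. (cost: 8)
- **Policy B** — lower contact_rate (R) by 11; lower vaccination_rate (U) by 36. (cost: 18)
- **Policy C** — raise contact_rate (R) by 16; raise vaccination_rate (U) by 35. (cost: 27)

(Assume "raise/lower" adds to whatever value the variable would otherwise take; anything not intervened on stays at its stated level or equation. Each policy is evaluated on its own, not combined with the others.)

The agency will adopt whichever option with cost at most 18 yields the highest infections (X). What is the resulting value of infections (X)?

Policy A (R + 22):
  R = 111 + 22 = 133
  X = 118 + 6·133 = 916
Policy B (R − 11, U − 36):
  R = 111 − 11 = 100
  X = 118 + 6·100 = 718
Comparing — Policy A: X=916, Policy B: X=718. Highest is 916 (Policy A).

916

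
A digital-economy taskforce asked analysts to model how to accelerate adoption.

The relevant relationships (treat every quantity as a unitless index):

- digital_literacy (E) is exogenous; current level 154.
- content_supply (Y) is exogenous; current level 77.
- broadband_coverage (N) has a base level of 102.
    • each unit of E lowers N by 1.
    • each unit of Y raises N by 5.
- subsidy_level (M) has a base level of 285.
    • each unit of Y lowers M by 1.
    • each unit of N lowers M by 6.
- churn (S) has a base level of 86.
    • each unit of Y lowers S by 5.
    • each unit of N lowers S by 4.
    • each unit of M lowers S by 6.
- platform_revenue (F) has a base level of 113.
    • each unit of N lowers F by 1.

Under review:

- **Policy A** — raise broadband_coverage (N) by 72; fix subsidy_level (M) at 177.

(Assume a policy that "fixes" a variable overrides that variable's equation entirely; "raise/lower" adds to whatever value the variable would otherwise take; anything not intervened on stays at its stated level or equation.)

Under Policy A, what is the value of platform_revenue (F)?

Policy A (N + 72, M := 177):
  E = 154
  Y = 77
  N = 102 − 154 + 5·77 (+72 from intervention) = 405
  F = 113 − 405 = -292

-292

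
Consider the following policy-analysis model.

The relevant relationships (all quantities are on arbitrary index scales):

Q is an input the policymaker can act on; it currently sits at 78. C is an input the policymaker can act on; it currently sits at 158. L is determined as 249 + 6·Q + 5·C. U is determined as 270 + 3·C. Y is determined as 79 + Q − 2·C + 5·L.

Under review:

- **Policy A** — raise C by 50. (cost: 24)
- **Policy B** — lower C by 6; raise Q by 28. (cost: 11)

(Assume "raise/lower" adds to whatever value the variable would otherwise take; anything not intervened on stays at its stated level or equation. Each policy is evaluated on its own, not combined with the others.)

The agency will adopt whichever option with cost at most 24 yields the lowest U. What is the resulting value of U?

726

Policy A (C + 50):
  C = 158 + 50 = 208
  U = 270 + 3·208 = 894
Policy B (C − 6, Q + 28):
  C = 158 − 6 = 152
  U = 270 + 3·152 = 726
Comparing — Policy A: U=894, Policy B: U=726. Lowest is 726 (Policy B).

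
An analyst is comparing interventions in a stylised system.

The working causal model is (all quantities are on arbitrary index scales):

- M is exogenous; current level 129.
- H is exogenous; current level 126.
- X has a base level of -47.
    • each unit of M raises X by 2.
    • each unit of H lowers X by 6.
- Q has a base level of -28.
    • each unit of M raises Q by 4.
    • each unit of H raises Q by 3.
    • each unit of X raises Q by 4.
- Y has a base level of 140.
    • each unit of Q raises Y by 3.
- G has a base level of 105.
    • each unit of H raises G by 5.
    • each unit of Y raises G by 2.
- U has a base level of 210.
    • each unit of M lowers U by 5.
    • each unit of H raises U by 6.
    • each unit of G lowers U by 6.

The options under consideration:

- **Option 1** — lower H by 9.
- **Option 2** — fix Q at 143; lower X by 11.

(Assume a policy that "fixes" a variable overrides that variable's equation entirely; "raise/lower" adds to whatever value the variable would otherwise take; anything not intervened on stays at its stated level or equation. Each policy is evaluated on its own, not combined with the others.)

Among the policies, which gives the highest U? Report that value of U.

Option 1 (H − 9):
  M = 129
  H = 126 − 9 = 117
  X = -47 + 2·129 − 6·117 = -491
  Q = -28 + 4·129 + 3·117 + 4·(-491) = -1125
  Y = 140 + 3·(-1125) = -3235
  G = 105 + 5·117 + 2·(-3235) = -5780
  U = 210 − 5·129 + 6·117 − 6·(-5780) = 34947
Option 2 (Q := 143, X − 11):
  M = 129
  H = 126
  X = -47 + 2·129 − 6·126 (−11 from intervention) = -556
  Q = 143
  Y = 140 + 3·143 = 569
  G = 105 + 5·126 + 2·569 = 1873
  U = 210 − 5·129 + 6·126 − 6·1873 = -10917
Comparing — Option 1: U=34947, Option 2: U=-10917. Highest is 34947 (Option 1).

34947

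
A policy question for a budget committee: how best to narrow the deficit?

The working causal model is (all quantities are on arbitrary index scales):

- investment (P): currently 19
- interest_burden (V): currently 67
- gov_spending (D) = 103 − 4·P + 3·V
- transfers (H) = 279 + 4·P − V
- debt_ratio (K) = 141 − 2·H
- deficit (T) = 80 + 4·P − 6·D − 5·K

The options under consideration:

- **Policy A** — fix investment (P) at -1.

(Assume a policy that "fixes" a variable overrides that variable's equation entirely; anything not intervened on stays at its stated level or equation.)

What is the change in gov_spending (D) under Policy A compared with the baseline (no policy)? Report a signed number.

Baseline:
  P = 19
  V = 67
  D = 103 − 4·19 + 3·67 = 228
Policy A (P := -1):
  P = -1
  V = 67
  D = 103 − 4·(-1) + 3·67 = 308
Change in D: 308 − 228 = 80

80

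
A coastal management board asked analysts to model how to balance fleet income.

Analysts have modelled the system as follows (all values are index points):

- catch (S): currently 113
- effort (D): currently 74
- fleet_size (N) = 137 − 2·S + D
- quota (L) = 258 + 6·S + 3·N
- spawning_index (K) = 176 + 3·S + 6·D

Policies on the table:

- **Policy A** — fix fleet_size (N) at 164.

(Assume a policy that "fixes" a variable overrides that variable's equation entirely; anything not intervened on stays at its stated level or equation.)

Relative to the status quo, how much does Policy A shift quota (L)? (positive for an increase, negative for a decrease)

Baseline:
  S = 113
  D = 74
  N = 137 − 2·113 + 74 = -15
  L = 258 + 6·113 + 3·(-15) = 891
Policy A (N := 164):
  S = 113
  D = 74
  N = 164
  L = 258 + 6·113 + 3·164 = 1428
Change in L: 1428 − 891 = 537

537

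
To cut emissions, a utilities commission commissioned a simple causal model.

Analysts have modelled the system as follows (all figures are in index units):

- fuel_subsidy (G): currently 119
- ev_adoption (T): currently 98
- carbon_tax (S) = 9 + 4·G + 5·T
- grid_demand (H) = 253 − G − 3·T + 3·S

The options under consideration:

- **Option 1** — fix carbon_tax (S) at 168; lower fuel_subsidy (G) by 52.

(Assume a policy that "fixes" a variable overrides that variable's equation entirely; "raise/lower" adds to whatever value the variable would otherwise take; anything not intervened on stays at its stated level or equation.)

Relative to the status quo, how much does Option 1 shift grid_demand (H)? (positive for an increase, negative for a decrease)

-2369

Baseline:
  G = 119
  T = 98
  S = 9 + 4·119 + 5·98 = 975
  H = 253 − 119 − 3·98 + 3·975 = 2765
Option 1 (S := 168, G − 52):
  G = 119 − 52 = 67
  T = 98
  S = 168
  H = 253 − 67 − 3·98 + 3·168 = 396
Change in H: 396 − 2765 = -2369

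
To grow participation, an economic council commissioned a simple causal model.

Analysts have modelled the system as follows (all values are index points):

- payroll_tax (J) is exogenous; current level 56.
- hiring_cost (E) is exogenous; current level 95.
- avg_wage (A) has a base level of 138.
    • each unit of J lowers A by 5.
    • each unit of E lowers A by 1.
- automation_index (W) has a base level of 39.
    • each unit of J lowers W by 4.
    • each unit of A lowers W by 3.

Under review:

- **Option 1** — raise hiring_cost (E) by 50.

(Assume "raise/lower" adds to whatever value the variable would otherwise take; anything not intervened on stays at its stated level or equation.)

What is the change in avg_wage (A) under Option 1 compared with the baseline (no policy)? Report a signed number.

-50

Baseline:
  J = 56
  E = 95
  A = 138 − 5·56 − 95 = -237
Option 1 (E + 50):
  J = 56
  E = 95 + 50 = 145
  A = 138 − 5·56 − 145 = -287
Change in A: -287 − (-237) = -50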